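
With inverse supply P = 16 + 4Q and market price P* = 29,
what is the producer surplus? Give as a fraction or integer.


Minimum supply price (at Q=0): P_min = 16
Quantity supplied at P* = 29:
Q* = (29 - 16)/4 = 13/4
PS = (1/2) * Q* * (P* - P_min)
PS = (1/2) * 13/4 * (29 - 16)
PS = (1/2) * 13/4 * 13 = 169/8

169/8


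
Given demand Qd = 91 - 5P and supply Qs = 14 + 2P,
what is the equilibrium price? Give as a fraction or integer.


At equilibrium, Qd = Qs.
91 - 5P = 14 + 2P
91 - 14 = 5P + 2P
77 = 7P
P* = 77/7 = 11

11


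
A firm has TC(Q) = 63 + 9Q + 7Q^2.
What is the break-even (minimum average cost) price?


AC(Q) = 63/Q + 9 + 7Q
To minimize: dAC/dQ = -63/Q^2 + 7 = 0
Q^2 = 63/7 = 9
Q* = 3
Min AC = 63/3 + 9 + 7*3
Min AC = 21 + 9 + 21 = 51

51


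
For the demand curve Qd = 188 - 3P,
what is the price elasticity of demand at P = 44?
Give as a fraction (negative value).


dQ/dP = -3
At P = 44: Q = 188 - 3*44 = 56
E = (dQ/dP)(P/Q) = (-3)(44/56) = -33/14

-33/14


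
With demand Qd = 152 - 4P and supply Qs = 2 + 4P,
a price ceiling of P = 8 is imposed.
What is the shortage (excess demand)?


At P = 8:
Qd = 152 - 4*8 = 120
Qs = 2 + 4*8 = 34
Shortage = Qd - Qs = 120 - 34 = 86

86


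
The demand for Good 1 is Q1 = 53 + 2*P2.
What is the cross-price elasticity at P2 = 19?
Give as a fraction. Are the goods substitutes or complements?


dQ1/dP2 = 2
At P2 = 19: Q1 = 53 + 2*19 = 91
Exy = (dQ1/dP2)(P2/Q1) = 2 * 19 / 91 = 38/91
Since Exy > 0, the goods are substitutes.

38/91 (substitutes)


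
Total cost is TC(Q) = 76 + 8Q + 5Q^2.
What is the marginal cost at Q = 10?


MC = dTC/dQ = 8 + 2*5*Q
At Q = 10:
MC = 8 + 10*10
MC = 8 + 100 = 108

108


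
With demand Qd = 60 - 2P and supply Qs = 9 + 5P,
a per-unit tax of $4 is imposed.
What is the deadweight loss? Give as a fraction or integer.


Pre-tax equilibrium quantity: Q* = 318/7
Post-tax equilibrium quantity: Q_tax = 278/7
Reduction in quantity: Q* - Q_tax = 40/7
DWL = (1/2) * tax * (Q* - Q_tax)
DWL = (1/2) * 4 * 40/7 = 80/7

80/7


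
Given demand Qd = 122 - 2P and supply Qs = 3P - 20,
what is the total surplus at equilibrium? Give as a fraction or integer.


Find equilibrium: 122 - 2P = 3P - 20
122 + 20 = 5P
P* = 142/5 = 142/5
Q* = 3*142/5 - 20 = 326/5
Inverse demand: P = 61 - Q/2, so P_max = 61
Inverse supply: P = 20/3 + Q/3, so P_min = 20/3
CS = (1/2) * 326/5 * (61 - 142/5) = 26569/25
PS = (1/2) * 326/5 * (142/5 - 20/3) = 53138/75
TS = CS + PS = 26569/25 + 53138/75 = 26569/15

26569/15


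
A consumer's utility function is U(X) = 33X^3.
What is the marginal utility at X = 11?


MU = dU/dX = 33*3*X^(3-1)
MU = 99*X^2
At X = 11:
MU = 99 * 11^2
MU = 99 * 121 = 11979

11979


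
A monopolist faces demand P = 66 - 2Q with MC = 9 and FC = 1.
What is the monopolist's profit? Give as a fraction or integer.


MR = MC: 66 - 4Q = 9
Q* = 57/4
P* = 66 - 2*57/4 = 75/2
Profit = (P* - MC)*Q* - FC
= (75/2 - 9)*57/4 - 1
= 57/2*57/4 - 1
= 3249/8 - 1 = 3241/8

3241/8


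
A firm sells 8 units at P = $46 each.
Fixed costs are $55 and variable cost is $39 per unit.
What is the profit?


Total Revenue = P * Q = 46 * 8 = $368
Total Cost = FC + VC*Q = 55 + 39*8 = $367
Profit = TR - TC = 368 - 367 = $1

$1


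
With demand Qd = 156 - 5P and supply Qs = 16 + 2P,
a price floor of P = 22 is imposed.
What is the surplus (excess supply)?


At P = 22:
Qd = 156 - 5*22 = 46
Qs = 16 + 2*22 = 60
Surplus = Qs - Qd = 60 - 46 = 14

14


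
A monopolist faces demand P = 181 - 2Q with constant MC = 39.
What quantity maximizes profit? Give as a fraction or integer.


TR = P*Q = (181 - 2Q)Q = 181Q - 2Q^2
MR = dTR/dQ = 181 - 4Q
Set MR = MC:
181 - 4Q = 39
142 = 4Q
Q* = 142/4 = 71/2

71/2


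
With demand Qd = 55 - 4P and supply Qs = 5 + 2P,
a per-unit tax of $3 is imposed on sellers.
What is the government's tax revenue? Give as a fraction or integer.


With tax on sellers, new supply: Qs' = 5 + 2(P - 3)
= 2P - 1
New equilibrium quantity:
Q_new = 53/3
Tax revenue = tax * Q_new = 3 * 53/3 = 53

53


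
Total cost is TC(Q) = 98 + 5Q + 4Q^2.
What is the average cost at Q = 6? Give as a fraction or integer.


TC(6) = 98 + 5*6 + 4*6^2
TC(6) = 98 + 30 + 144 = 272
AC = TC/Q = 272/6 = 136/3

136/3


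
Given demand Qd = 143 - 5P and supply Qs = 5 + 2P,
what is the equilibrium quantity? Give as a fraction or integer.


First find equilibrium price:
143 - 5P = 5 + 2P
P* = 138/7 = 138/7
Then substitute into demand:
Q* = 143 - 5 * 138/7 = 311/7

311/7


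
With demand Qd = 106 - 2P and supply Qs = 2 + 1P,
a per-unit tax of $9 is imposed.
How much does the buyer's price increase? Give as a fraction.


With a per-unit tax, the buyer's price increase depends on relative slopes.
Supply slope: d = 1, Demand slope: b = 2
Buyer's price increase = d * tax / (b + d)
= 1 * 9 / (2 + 1)
= 9 / 3 = 3

3


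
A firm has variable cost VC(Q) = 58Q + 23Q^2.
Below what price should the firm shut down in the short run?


AVC(Q) = VC(Q)/Q = 58 + 23Q
AVC is increasing in Q, so minimum AVC is at Q -> 0+.
Min AVC = 58
The firm should shut down if P < 58.

58


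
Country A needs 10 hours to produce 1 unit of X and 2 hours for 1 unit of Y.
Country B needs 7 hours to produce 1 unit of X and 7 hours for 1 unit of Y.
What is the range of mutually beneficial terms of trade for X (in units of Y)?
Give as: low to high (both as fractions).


Opportunity cost of X for Country A = hours_X / hours_Y = 10/2 = 5 units of Y
Opportunity cost of X for Country B = hours_X / hours_Y = 7/7 = 1 units of Y
Terms of trade must be between the two opportunity costs.
Range: 1 to 5

1 to 5


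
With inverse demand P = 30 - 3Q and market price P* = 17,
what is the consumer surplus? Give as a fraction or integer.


Maximum willingness to pay (at Q=0): P_max = 30
Quantity demanded at P* = 17:
Q* = (30 - 17)/3 = 13/3
CS = (1/2) * Q* * (P_max - P*)
CS = (1/2) * 13/3 * (30 - 17)
CS = (1/2) * 13/3 * 13 = 169/6

169/6


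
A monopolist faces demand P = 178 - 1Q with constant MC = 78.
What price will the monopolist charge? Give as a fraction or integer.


MR = 178 - 2Q
Set MR = MC: 178 - 2Q = 78
Q* = 50
Substitute into demand:
P* = 178 - 1*50 = 128

128


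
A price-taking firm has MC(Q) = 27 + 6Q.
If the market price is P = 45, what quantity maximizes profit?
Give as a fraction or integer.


In perfect competition, profit is maximized where P = MC.
45 = 27 + 6Q
18 = 6Q
Q* = 18/6 = 3

3


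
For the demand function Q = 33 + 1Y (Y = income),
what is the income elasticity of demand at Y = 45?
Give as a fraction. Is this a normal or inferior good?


dQ/dY = 1
At Y = 45: Q = 33 + 1*45 = 78
Ey = (dQ/dY)(Y/Q) = 1 * 45 / 78 = 15/26
Since Ey > 0, this is a normal good.

15/26 (normal good)


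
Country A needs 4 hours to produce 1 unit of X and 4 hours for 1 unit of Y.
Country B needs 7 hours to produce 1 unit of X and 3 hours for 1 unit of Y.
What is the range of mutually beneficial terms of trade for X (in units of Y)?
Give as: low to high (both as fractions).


Opportunity cost of X for Country A = hours_X / hours_Y = 4/4 = 1 units of Y
Opportunity cost of X for Country B = hours_X / hours_Y = 7/3 = 7/3 units of Y
Terms of trade must be between the two opportunity costs.
Range: 1 to 7/3

1 to 7/3


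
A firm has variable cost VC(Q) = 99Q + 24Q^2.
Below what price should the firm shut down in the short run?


AVC(Q) = VC(Q)/Q = 99 + 24Q
AVC is increasing in Q, so minimum AVC is at Q -> 0+.
Min AVC = 99
The firm should shut down if P < 99.

99


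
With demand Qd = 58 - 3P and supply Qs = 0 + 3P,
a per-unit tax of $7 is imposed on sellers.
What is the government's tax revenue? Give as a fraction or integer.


With tax on sellers, new supply: Qs' = 0 + 3(P - 7)
= 3P - 21
New equilibrium quantity:
Q_new = 37/2
Tax revenue = tax * Q_new = 7 * 37/2 = 259/2

259/2


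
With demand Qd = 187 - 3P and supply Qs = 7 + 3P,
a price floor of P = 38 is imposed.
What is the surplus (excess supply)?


At P = 38:
Qd = 187 - 3*38 = 73
Qs = 7 + 3*38 = 121
Surplus = Qs - Qd = 121 - 73 = 48

48


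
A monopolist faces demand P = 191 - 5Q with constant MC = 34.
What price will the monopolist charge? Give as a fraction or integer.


MR = 191 - 10Q
Set MR = MC: 191 - 10Q = 34
Q* = 157/10
Substitute into demand:
P* = 191 - 5*157/10 = 225/2

225/2


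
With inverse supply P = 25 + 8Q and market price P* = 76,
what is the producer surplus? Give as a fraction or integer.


Minimum supply price (at Q=0): P_min = 25
Quantity supplied at P* = 76:
Q* = (76 - 25)/8 = 51/8
PS = (1/2) * Q* * (P* - P_min)
PS = (1/2) * 51/8 * (76 - 25)
PS = (1/2) * 51/8 * 51 = 2601/16

2601/16


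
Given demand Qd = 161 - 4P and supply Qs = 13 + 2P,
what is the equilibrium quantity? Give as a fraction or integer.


First find equilibrium price:
161 - 4P = 13 + 2P
P* = 148/6 = 74/3
Then substitute into demand:
Q* = 161 - 4 * 74/3 = 187/3

187/3


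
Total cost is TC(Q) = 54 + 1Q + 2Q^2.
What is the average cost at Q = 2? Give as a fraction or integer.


TC(2) = 54 + 1*2 + 2*2^2
TC(2) = 54 + 2 + 8 = 64
AC = TC/Q = 64/2 = 32

32


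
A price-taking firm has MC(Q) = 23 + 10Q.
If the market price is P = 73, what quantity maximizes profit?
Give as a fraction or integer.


In perfect competition, profit is maximized where P = MC.
73 = 23 + 10Q
50 = 10Q
Q* = 50/10 = 5

5


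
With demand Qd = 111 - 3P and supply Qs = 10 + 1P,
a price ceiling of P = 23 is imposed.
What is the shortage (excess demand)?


At P = 23:
Qd = 111 - 3*23 = 42
Qs = 10 + 1*23 = 33
Shortage = Qd - Qs = 42 - 33 = 9

9


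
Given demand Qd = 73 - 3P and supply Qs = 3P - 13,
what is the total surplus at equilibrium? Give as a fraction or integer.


Find equilibrium: 73 - 3P = 3P - 13
73 + 13 = 6P
P* = 86/6 = 43/3
Q* = 3*43/3 - 13 = 30
Inverse demand: P = 73/3 - Q/3, so P_max = 73/3
Inverse supply: P = 13/3 + Q/3, so P_min = 13/3
CS = (1/2) * 30 * (73/3 - 43/3) = 150
PS = (1/2) * 30 * (43/3 - 13/3) = 150
TS = CS + PS = 150 + 150 = 300

300


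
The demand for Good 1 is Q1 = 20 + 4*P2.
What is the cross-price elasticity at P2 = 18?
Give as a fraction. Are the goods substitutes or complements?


dQ1/dP2 = 4
At P2 = 18: Q1 = 20 + 4*18 = 92
Exy = (dQ1/dP2)(P2/Q1) = 4 * 18 / 92 = 18/23
Since Exy > 0, the goods are substitutes.

18/23 (substitutes)


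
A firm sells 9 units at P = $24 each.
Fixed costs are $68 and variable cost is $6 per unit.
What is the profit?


Total Revenue = P * Q = 24 * 9 = $216
Total Cost = FC + VC*Q = 68 + 6*9 = $122
Profit = TR - TC = 216 - 122 = $94

$94


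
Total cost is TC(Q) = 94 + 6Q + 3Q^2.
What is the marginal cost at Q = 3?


MC = dTC/dQ = 6 + 2*3*Q
At Q = 3:
MC = 6 + 6*3
MC = 6 + 18 = 24

24


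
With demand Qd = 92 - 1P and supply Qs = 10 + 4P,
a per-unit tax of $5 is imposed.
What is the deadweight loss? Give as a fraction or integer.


Pre-tax equilibrium quantity: Q* = 378/5
Post-tax equilibrium quantity: Q_tax = 358/5
Reduction in quantity: Q* - Q_tax = 4
DWL = (1/2) * tax * (Q* - Q_tax)
DWL = (1/2) * 5 * 4 = 10

10


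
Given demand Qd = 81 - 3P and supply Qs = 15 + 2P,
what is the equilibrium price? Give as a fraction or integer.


At equilibrium, Qd = Qs.
81 - 3P = 15 + 2P
81 - 15 = 3P + 2P
66 = 5P
P* = 66/5 = 66/5

66/5


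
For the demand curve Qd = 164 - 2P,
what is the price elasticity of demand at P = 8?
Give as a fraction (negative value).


dQ/dP = -2
At P = 8: Q = 164 - 2*8 = 148
E = (dQ/dP)(P/Q) = (-2)(8/148) = -4/37

-4/37


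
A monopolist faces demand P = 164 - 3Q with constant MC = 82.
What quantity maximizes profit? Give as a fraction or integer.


TR = P*Q = (164 - 3Q)Q = 164Q - 3Q^2
MR = dTR/dQ = 164 - 6Q
Set MR = MC:
164 - 6Q = 82
82 = 6Q
Q* = 82/6 = 41/3

41/3


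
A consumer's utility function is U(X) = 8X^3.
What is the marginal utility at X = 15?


MU = dU/dX = 8*3*X^(3-1)
MU = 24*X^2
At X = 15:
MU = 24 * 15^2
MU = 24 * 225 = 5400

5400


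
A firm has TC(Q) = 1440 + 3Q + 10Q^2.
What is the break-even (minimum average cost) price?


AC(Q) = 1440/Q + 3 + 10Q
To minimize: dAC/dQ = -1440/Q^2 + 10 = 0
Q^2 = 1440/10 = 144
Q* = 12
Min AC = 1440/12 + 3 + 10*12
Min AC = 120 + 3 + 120 = 243

243


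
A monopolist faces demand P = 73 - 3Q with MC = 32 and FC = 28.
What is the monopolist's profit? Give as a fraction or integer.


MR = MC: 73 - 6Q = 32
Q* = 41/6
P* = 73 - 3*41/6 = 105/2
Profit = (P* - MC)*Q* - FC
= (105/2 - 32)*41/6 - 28
= 41/2*41/6 - 28
= 1681/12 - 28 = 1345/12

1345/12


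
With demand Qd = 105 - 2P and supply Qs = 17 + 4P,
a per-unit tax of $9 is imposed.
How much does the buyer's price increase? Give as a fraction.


With a per-unit tax, the buyer's price increase depends on relative slopes.
Supply slope: d = 4, Demand slope: b = 2
Buyer's price increase = d * tax / (b + d)
= 4 * 9 / (2 + 4)
= 36 / 6 = 6

6


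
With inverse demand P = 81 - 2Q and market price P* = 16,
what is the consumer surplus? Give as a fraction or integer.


Maximum willingness to pay (at Q=0): P_max = 81
Quantity demanded at P* = 16:
Q* = (81 - 16)/2 = 65/2
CS = (1/2) * Q* * (P_max - P*)
CS = (1/2) * 65/2 * (81 - 16)
CS = (1/2) * 65/2 * 65 = 4225/4

4225/4


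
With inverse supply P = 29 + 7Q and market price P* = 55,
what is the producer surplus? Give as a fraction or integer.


Minimum supply price (at Q=0): P_min = 29
Quantity supplied at P* = 55:
Q* = (55 - 29)/7 = 26/7
PS = (1/2) * Q* * (P* - P_min)
PS = (1/2) * 26/7 * (55 - 29)
PS = (1/2) * 26/7 * 26 = 338/7

338/7


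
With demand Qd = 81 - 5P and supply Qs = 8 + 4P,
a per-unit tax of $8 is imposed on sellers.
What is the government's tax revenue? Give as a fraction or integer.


With tax on sellers, new supply: Qs' = 8 + 4(P - 8)
= 4P - 24
New equilibrium quantity:
Q_new = 68/3
Tax revenue = tax * Q_new = 8 * 68/3 = 544/3

544/3


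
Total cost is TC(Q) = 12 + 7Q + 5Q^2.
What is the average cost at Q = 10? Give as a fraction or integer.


TC(10) = 12 + 7*10 + 5*10^2
TC(10) = 12 + 70 + 500 = 582
AC = TC/Q = 582/10 = 291/5

291/5


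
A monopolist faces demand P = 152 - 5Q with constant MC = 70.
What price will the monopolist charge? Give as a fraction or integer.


MR = 152 - 10Q
Set MR = MC: 152 - 10Q = 70
Q* = 41/5
Substitute into demand:
P* = 152 - 5*41/5 = 111

111


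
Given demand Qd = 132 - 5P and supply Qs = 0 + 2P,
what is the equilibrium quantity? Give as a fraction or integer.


First find equilibrium price:
132 - 5P = 0 + 2P
P* = 132/7 = 132/7
Then substitute into demand:
Q* = 132 - 5 * 132/7 = 264/7

264/7


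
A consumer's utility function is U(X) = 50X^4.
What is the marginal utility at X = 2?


MU = dU/dX = 50*4*X^(4-1)
MU = 200*X^3
At X = 2:
MU = 200 * 2^3
MU = 200 * 8 = 1600

1600


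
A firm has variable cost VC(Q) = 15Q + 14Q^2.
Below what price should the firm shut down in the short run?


AVC(Q) = VC(Q)/Q = 15 + 14Q
AVC is increasing in Q, so minimum AVC is at Q -> 0+.
Min AVC = 15
The firm should shut down if P < 15.

15


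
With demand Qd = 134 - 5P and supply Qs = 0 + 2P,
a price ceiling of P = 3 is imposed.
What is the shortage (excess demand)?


At P = 3:
Qd = 134 - 5*3 = 119
Qs = 0 + 2*3 = 6
Shortage = Qd - Qs = 119 - 6 = 113

113


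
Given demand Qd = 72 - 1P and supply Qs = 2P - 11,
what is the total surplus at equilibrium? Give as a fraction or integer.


Find equilibrium: 72 - 1P = 2P - 11
72 + 11 = 3P
P* = 83/3 = 83/3
Q* = 2*83/3 - 11 = 133/3
Inverse demand: P = 72 - Q/1, so P_max = 72
Inverse supply: P = 11/2 + Q/2, so P_min = 11/2
CS = (1/2) * 133/3 * (72 - 83/3) = 17689/18
PS = (1/2) * 133/3 * (83/3 - 11/2) = 17689/36
TS = CS + PS = 17689/18 + 17689/36 = 17689/12

17689/12


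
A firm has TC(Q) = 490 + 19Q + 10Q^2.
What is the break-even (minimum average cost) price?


AC(Q) = 490/Q + 19 + 10Q
To minimize: dAC/dQ = -490/Q^2 + 10 = 0
Q^2 = 490/10 = 49
Q* = 7
Min AC = 490/7 + 19 + 10*7
Min AC = 70 + 19 + 70 = 159

159


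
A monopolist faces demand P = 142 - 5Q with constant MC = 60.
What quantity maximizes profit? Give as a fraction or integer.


TR = P*Q = (142 - 5Q)Q = 142Q - 5Q^2
MR = dTR/dQ = 142 - 10Q
Set MR = MC:
142 - 10Q = 60
82 = 10Q
Q* = 82/10 = 41/5

41/5


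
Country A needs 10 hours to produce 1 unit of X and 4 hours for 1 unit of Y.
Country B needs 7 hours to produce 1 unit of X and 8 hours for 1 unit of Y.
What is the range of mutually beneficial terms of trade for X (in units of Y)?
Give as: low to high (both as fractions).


Opportunity cost of X for Country A = hours_X / hours_Y = 10/4 = 5/2 units of Y
Opportunity cost of X for Country B = hours_X / hours_Y = 7/8 = 7/8 units of Y
Terms of trade must be between the two opportunity costs.
Range: 7/8 to 5/2

7/8 to 5/2


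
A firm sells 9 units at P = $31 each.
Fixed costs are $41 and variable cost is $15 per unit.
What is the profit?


Total Revenue = P * Q = 31 * 9 = $279
Total Cost = FC + VC*Q = 41 + 15*9 = $176
Profit = TR - TC = 279 - 176 = $103

$103


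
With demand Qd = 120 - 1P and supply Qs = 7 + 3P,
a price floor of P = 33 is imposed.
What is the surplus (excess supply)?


At P = 33:
Qd = 120 - 1*33 = 87
Qs = 7 + 3*33 = 106
Surplus = Qs - Qd = 106 - 87 = 19

19


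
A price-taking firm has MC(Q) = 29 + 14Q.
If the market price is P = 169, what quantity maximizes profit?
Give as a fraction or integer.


In perfect competition, profit is maximized where P = MC.
169 = 29 + 14Q
140 = 14Q
Q* = 140/14 = 10

10


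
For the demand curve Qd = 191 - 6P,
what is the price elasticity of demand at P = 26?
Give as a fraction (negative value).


dQ/dP = -6
At P = 26: Q = 191 - 6*26 = 35
E = (dQ/dP)(P/Q) = (-6)(26/35) = -156/35

-156/35


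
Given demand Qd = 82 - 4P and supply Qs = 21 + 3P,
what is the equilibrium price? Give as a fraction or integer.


At equilibrium, Qd = Qs.
82 - 4P = 21 + 3P
82 - 21 = 4P + 3P
61 = 7P
P* = 61/7 = 61/7

61/7


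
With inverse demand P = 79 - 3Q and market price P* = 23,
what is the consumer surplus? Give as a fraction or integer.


Maximum willingness to pay (at Q=0): P_max = 79
Quantity demanded at P* = 23:
Q* = (79 - 23)/3 = 56/3
CS = (1/2) * Q* * (P_max - P*)
CS = (1/2) * 56/3 * (79 - 23)
CS = (1/2) * 56/3 * 56 = 1568/3

1568/3


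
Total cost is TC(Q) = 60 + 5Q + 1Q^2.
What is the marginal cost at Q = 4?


MC = dTC/dQ = 5 + 2*1*Q
At Q = 4:
MC = 5 + 2*4
MC = 5 + 8 = 13

13


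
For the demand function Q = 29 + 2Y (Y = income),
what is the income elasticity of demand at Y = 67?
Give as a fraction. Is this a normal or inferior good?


dQ/dY = 2
At Y = 67: Q = 29 + 2*67 = 163
Ey = (dQ/dY)(Y/Q) = 2 * 67 / 163 = 134/163
Since Ey > 0, this is a normal good.

134/163 (normal good)


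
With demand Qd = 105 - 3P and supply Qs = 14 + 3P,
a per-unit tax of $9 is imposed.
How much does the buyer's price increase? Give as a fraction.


With a per-unit tax, the buyer's price increase depends on relative slopes.
Supply slope: d = 3, Demand slope: b = 3
Buyer's price increase = d * tax / (b + d)
= 3 * 9 / (3 + 3)
= 27 / 6 = 9/2

9/2


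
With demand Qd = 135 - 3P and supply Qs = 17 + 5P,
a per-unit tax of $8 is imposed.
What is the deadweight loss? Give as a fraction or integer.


Pre-tax equilibrium quantity: Q* = 363/4
Post-tax equilibrium quantity: Q_tax = 303/4
Reduction in quantity: Q* - Q_tax = 15
DWL = (1/2) * tax * (Q* - Q_tax)
DWL = (1/2) * 8 * 15 = 60

60


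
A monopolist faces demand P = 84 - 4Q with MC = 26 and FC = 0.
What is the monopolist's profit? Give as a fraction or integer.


MR = MC: 84 - 8Q = 26
Q* = 29/4
P* = 84 - 4*29/4 = 55
Profit = (P* - MC)*Q* - FC
= (55 - 26)*29/4 - 0
= 29*29/4 - 0
= 841/4 - 0 = 841/4

841/4


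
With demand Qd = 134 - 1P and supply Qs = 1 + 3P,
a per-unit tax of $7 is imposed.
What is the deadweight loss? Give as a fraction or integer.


Pre-tax equilibrium quantity: Q* = 403/4
Post-tax equilibrium quantity: Q_tax = 191/2
Reduction in quantity: Q* - Q_tax = 21/4
DWL = (1/2) * tax * (Q* - Q_tax)
DWL = (1/2) * 7 * 21/4 = 147/8

147/8


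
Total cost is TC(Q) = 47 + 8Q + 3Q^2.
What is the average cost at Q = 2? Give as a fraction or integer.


TC(2) = 47 + 8*2 + 3*2^2
TC(2) = 47 + 16 + 12 = 75
AC = TC/Q = 75/2 = 75/2

75/2


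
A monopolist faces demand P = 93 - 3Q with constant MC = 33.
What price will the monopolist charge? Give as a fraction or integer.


MR = 93 - 6Q
Set MR = MC: 93 - 6Q = 33
Q* = 10
Substitute into demand:
P* = 93 - 3*10 = 63

63


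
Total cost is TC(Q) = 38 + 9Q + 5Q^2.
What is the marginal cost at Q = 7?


MC = dTC/dQ = 9 + 2*5*Q
At Q = 7:
MC = 9 + 10*7
MC = 9 + 70 = 79

79


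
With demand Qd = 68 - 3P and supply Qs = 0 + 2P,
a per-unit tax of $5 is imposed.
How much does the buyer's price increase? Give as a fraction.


With a per-unit tax, the buyer's price increase depends on relative slopes.
Supply slope: d = 2, Demand slope: b = 3
Buyer's price increase = d * tax / (b + d)
= 2 * 5 / (3 + 2)
= 10 / 5 = 2

2


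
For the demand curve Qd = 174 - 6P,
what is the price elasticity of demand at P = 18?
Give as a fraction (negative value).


dQ/dP = -6
At P = 18: Q = 174 - 6*18 = 66
E = (dQ/dP)(P/Q) = (-6)(18/66) = -18/11

-18/11


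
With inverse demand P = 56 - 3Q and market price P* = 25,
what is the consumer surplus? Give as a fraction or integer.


Maximum willingness to pay (at Q=0): P_max = 56
Quantity demanded at P* = 25:
Q* = (56 - 25)/3 = 31/3
CS = (1/2) * Q* * (P_max - P*)
CS = (1/2) * 31/3 * (56 - 25)
CS = (1/2) * 31/3 * 31 = 961/6

961/6


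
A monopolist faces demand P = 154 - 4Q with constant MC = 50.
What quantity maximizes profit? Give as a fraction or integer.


TR = P*Q = (154 - 4Q)Q = 154Q - 4Q^2
MR = dTR/dQ = 154 - 8Q
Set MR = MC:
154 - 8Q = 50
104 = 8Q
Q* = 104/8 = 13

13


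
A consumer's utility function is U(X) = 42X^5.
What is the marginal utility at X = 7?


MU = dU/dX = 42*5*X^(5-1)
MU = 210*X^4
At X = 7:
MU = 210 * 7^4
MU = 210 * 2401 = 504210

504210


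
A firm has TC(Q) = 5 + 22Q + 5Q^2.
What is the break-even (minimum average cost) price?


AC(Q) = 5/Q + 22 + 5Q
To minimize: dAC/dQ = -5/Q^2 + 5 = 0
Q^2 = 5/5 = 1
Q* = 1
Min AC = 5/1 + 22 + 5*1
Min AC = 5 + 22 + 5 = 32

32


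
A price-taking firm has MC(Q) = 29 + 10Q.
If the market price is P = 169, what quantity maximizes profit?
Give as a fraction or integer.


In perfect competition, profit is maximized where P = MC.
169 = 29 + 10Q
140 = 10Q
Q* = 140/10 = 14

14


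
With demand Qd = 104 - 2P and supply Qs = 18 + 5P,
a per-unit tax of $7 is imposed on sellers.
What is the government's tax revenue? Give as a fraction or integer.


With tax on sellers, new supply: Qs' = 18 + 5(P - 7)
= 5P - 17
New equilibrium quantity:
Q_new = 486/7
Tax revenue = tax * Q_new = 7 * 486/7 = 486

486


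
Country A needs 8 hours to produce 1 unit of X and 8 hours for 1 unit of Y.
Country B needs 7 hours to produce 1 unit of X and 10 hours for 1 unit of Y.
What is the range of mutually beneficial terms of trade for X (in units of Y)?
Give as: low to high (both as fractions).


Opportunity cost of X for Country A = hours_X / hours_Y = 8/8 = 1 units of Y
Opportunity cost of X for Country B = hours_X / hours_Y = 7/10 = 7/10 units of Y
Terms of trade must be between the two opportunity costs.
Range: 7/10 to 1

7/10 to 1


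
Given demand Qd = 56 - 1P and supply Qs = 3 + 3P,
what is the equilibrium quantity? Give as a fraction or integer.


First find equilibrium price:
56 - 1P = 3 + 3P
P* = 53/4 = 53/4
Then substitute into demand:
Q* = 56 - 1 * 53/4 = 171/4

171/4


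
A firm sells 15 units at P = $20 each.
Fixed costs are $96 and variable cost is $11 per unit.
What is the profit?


Total Revenue = P * Q = 20 * 15 = $300
Total Cost = FC + VC*Q = 96 + 11*15 = $261
Profit = TR - TC = 300 - 261 = $39

$39


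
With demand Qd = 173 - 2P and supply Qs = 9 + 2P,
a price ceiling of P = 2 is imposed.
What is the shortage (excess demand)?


At P = 2:
Qd = 173 - 2*2 = 169
Qs = 9 + 2*2 = 13
Shortage = Qd - Qs = 169 - 13 = 156

156


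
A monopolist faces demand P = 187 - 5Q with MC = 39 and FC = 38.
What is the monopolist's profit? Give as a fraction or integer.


MR = MC: 187 - 10Q = 39
Q* = 74/5
P* = 187 - 5*74/5 = 113
Profit = (P* - MC)*Q* - FC
= (113 - 39)*74/5 - 38
= 74*74/5 - 38
= 5476/5 - 38 = 5286/5

5286/5


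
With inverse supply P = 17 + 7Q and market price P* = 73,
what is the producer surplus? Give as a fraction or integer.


Minimum supply price (at Q=0): P_min = 17
Quantity supplied at P* = 73:
Q* = (73 - 17)/7 = 8
PS = (1/2) * Q* * (P* - P_min)
PS = (1/2) * 8 * (73 - 17)
PS = (1/2) * 8 * 56 = 224

224


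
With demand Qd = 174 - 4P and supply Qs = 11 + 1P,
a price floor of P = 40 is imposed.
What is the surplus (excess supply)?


At P = 40:
Qd = 174 - 4*40 = 14
Qs = 11 + 1*40 = 51
Surplus = Qs - Qd = 51 - 14 = 37

37


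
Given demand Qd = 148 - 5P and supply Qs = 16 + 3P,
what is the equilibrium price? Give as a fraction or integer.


At equilibrium, Qd = Qs.
148 - 5P = 16 + 3P
148 - 16 = 5P + 3P
132 = 8P
P* = 132/8 = 33/2

33/2


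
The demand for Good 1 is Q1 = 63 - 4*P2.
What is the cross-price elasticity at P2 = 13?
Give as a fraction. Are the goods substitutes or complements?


dQ1/dP2 = -4
At P2 = 13: Q1 = 63 - 4*13 = 11
Exy = (dQ1/dP2)(P2/Q1) = -4 * 13 / 11 = -52/11
Since Exy < 0, the goods are complements.

-52/11 (complements)


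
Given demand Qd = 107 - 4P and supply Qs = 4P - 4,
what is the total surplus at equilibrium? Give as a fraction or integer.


Find equilibrium: 107 - 4P = 4P - 4
107 + 4 = 8P
P* = 111/8 = 111/8
Q* = 4*111/8 - 4 = 103/2
Inverse demand: P = 107/4 - Q/4, so P_max = 107/4
Inverse supply: P = 1 + Q/4, so P_min = 1
CS = (1/2) * 103/2 * (107/4 - 111/8) = 10609/32
PS = (1/2) * 103/2 * (111/8 - 1) = 10609/32
TS = CS + PS = 10609/32 + 10609/32 = 10609/16

10609/16


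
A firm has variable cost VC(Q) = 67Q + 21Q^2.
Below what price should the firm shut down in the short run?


AVC(Q) = VC(Q)/Q = 67 + 21Q
AVC is increasing in Q, so minimum AVC is at Q -> 0+.
Min AVC = 67
The firm should shut down if P < 67.

67


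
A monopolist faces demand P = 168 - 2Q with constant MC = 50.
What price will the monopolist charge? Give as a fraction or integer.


MR = 168 - 4Q
Set MR = MC: 168 - 4Q = 50
Q* = 59/2
Substitute into demand:
P* = 168 - 2*59/2 = 109

109


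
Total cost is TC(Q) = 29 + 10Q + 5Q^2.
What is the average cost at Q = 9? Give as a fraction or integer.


TC(9) = 29 + 10*9 + 5*9^2
TC(9) = 29 + 90 + 405 = 524
AC = TC/Q = 524/9 = 524/9

524/9


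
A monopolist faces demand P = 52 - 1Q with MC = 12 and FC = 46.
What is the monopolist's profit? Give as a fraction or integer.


MR = MC: 52 - 2Q = 12
Q* = 20
P* = 52 - 1*20 = 32
Profit = (P* - MC)*Q* - FC
= (32 - 12)*20 - 46
= 20*20 - 46
= 400 - 46 = 354

354


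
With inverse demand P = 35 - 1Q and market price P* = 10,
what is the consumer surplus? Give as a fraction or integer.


Maximum willingness to pay (at Q=0): P_max = 35
Quantity demanded at P* = 10:
Q* = (35 - 10)/1 = 25
CS = (1/2) * Q* * (P_max - P*)
CS = (1/2) * 25 * (35 - 10)
CS = (1/2) * 25 * 25 = 625/2

625/2


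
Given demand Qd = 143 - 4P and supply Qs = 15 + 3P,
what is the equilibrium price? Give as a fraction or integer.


At equilibrium, Qd = Qs.
143 - 4P = 15 + 3P
143 - 15 = 4P + 3P
128 = 7P
P* = 128/7 = 128/7

128/7


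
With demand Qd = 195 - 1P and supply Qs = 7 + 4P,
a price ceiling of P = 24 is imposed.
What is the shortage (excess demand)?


At P = 24:
Qd = 195 - 1*24 = 171
Qs = 7 + 4*24 = 103
Shortage = Qd - Qs = 171 - 103 = 68

68


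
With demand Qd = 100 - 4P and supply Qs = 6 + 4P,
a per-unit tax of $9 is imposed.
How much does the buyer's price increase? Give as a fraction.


With a per-unit tax, the buyer's price increase depends on relative slopes.
Supply slope: d = 4, Demand slope: b = 4
Buyer's price increase = d * tax / (b + d)
= 4 * 9 / (4 + 4)
= 36 / 8 = 9/2

9/2


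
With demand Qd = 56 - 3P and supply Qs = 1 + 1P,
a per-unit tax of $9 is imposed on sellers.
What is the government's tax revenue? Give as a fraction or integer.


With tax on sellers, new supply: Qs' = 1 + 1(P - 9)
= 1P - 8
New equilibrium quantity:
Q_new = 8
Tax revenue = tax * Q_new = 9 * 8 = 72

72


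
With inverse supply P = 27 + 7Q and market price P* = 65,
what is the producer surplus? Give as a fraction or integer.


Minimum supply price (at Q=0): P_min = 27
Quantity supplied at P* = 65:
Q* = (65 - 27)/7 = 38/7
PS = (1/2) * Q* * (P* - P_min)
PS = (1/2) * 38/7 * (65 - 27)
PS = (1/2) * 38/7 * 38 = 722/7

722/7


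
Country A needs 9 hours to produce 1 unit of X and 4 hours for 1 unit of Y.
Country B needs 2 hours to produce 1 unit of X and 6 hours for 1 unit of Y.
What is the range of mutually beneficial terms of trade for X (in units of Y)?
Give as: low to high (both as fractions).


Opportunity cost of X for Country A = hours_X / hours_Y = 9/4 = 9/4 units of Y
Opportunity cost of X for Country B = hours_X / hours_Y = 2/6 = 1/3 units of Y
Terms of trade must be between the two opportunity costs.
Range: 1/3 to 9/4

1/3 to 9/4


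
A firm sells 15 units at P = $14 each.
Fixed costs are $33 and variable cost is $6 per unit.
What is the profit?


Total Revenue = P * Q = 14 * 15 = $210
Total Cost = FC + VC*Q = 33 + 6*15 = $123
Profit = TR - TC = 210 - 123 = $87

$87


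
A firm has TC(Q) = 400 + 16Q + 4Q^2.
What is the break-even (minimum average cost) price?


AC(Q) = 400/Q + 16 + 4Q
To minimize: dAC/dQ = -400/Q^2 + 4 = 0
Q^2 = 400/4 = 100
Q* = 10
Min AC = 400/10 + 16 + 4*10
Min AC = 40 + 16 + 40 = 96

96


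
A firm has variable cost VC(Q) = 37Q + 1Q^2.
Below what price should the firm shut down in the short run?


AVC(Q) = VC(Q)/Q = 37 + 1Q
AVC is increasing in Q, so minimum AVC is at Q -> 0+.
Min AVC = 37
The firm should shut down if P < 37.

37


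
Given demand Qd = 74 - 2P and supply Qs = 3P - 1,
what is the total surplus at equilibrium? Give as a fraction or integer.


Find equilibrium: 74 - 2P = 3P - 1
74 + 1 = 5P
P* = 75/5 = 15
Q* = 3*15 - 1 = 44
Inverse demand: P = 37 - Q/2, so P_max = 37
Inverse supply: P = 1/3 + Q/3, so P_min = 1/3
CS = (1/2) * 44 * (37 - 15) = 484
PS = (1/2) * 44 * (15 - 1/3) = 968/3
TS = CS + PS = 484 + 968/3 = 2420/3

2420/3


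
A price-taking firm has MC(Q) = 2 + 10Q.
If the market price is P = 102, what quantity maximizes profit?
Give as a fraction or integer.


In perfect competition, profit is maximized where P = MC.
102 = 2 + 10Q
100 = 10Q
Q* = 100/10 = 10

10


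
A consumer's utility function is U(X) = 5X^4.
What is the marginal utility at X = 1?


MU = dU/dX = 5*4*X^(4-1)
MU = 20*X^3
At X = 1:
MU = 20 * 1^3
MU = 20 * 1 = 20

20


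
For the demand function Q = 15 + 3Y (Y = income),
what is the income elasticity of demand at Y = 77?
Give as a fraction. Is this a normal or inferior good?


dQ/dY = 3
At Y = 77: Q = 15 + 3*77 = 246
Ey = (dQ/dY)(Y/Q) = 3 * 77 / 246 = 77/82
Since Ey > 0, this is a normal good.

77/82 (normal good)


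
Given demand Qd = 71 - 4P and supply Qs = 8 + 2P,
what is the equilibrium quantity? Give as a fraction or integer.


First find equilibrium price:
71 - 4P = 8 + 2P
P* = 63/6 = 21/2
Then substitute into demand:
Q* = 71 - 4 * 21/2 = 29

29


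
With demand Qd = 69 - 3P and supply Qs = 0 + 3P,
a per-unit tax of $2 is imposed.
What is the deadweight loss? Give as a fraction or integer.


Pre-tax equilibrium quantity: Q* = 69/2
Post-tax equilibrium quantity: Q_tax = 63/2
Reduction in quantity: Q* - Q_tax = 3
DWL = (1/2) * tax * (Q* - Q_tax)
DWL = (1/2) * 2 * 3 = 3

3


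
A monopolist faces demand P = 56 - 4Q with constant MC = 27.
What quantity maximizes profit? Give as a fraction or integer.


TR = P*Q = (56 - 4Q)Q = 56Q - 4Q^2
MR = dTR/dQ = 56 - 8Q
Set MR = MC:
56 - 8Q = 27
29 = 8Q
Q* = 29/8 = 29/8

29/8


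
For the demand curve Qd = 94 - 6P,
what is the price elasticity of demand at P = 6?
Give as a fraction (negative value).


dQ/dP = -6
At P = 6: Q = 94 - 6*6 = 58
E = (dQ/dP)(P/Q) = (-6)(6/58) = -18/29

-18/29


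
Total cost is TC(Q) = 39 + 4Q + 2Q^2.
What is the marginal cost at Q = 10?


MC = dTC/dQ = 4 + 2*2*Q
At Q = 10:
MC = 4 + 4*10
MC = 4 + 40 = 44

44


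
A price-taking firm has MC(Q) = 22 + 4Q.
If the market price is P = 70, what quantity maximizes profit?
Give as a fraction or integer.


In perfect competition, profit is maximized where P = MC.
70 = 22 + 4Q
48 = 4Q
Q* = 48/4 = 12

12


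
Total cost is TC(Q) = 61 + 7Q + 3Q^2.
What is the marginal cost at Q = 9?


MC = dTC/dQ = 7 + 2*3*Q
At Q = 9:
MC = 7 + 6*9
MC = 7 + 54 = 61

61


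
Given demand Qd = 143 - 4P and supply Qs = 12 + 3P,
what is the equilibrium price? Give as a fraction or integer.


At equilibrium, Qd = Qs.
143 - 4P = 12 + 3P
143 - 12 = 4P + 3P
131 = 7P
P* = 131/7 = 131/7

131/7


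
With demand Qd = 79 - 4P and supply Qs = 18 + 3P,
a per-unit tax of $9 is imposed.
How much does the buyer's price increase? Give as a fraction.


With a per-unit tax, the buyer's price increase depends on relative slopes.
Supply slope: d = 3, Demand slope: b = 4
Buyer's price increase = d * tax / (b + d)
= 3 * 9 / (4 + 3)
= 27 / 7 = 27/7

27/7


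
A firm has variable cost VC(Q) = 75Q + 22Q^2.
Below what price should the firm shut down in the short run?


AVC(Q) = VC(Q)/Q = 75 + 22Q
AVC is increasing in Q, so minimum AVC is at Q -> 0+.
Min AVC = 75
The firm should shut down if P < 75.

75


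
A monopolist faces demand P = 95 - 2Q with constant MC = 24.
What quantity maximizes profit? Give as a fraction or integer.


TR = P*Q = (95 - 2Q)Q = 95Q - 2Q^2
MR = dTR/dQ = 95 - 4Q
Set MR = MC:
95 - 4Q = 24
71 = 4Q
Q* = 71/4 = 71/4

71/4


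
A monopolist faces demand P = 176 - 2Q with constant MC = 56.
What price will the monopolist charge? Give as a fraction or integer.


MR = 176 - 4Q
Set MR = MC: 176 - 4Q = 56
Q* = 30
Substitute into demand:
P* = 176 - 2*30 = 116

116


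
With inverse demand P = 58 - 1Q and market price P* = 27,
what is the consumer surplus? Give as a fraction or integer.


Maximum willingness to pay (at Q=0): P_max = 58
Quantity demanded at P* = 27:
Q* = (58 - 27)/1 = 31
CS = (1/2) * Q* * (P_max - P*)
CS = (1/2) * 31 * (58 - 27)
CS = (1/2) * 31 * 31 = 961/2

961/2


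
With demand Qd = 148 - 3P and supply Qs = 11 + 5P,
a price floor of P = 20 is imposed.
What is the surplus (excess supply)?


At P = 20:
Qd = 148 - 3*20 = 88
Qs = 11 + 5*20 = 111
Surplus = Qs - Qd = 111 - 88 = 23

23


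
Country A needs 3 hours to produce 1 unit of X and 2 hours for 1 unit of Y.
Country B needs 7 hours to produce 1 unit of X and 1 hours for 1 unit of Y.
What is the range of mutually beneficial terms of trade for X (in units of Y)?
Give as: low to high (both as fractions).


Opportunity cost of X for Country A = hours_X / hours_Y = 3/2 = 3/2 units of Y
Opportunity cost of X for Country B = hours_X / hours_Y = 7/1 = 7 units of Y
Terms of trade must be between the two opportunity costs.
Range: 3/2 to 7

3/2 to 7


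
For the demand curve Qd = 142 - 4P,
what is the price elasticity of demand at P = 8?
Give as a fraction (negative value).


dQ/dP = -4
At P = 8: Q = 142 - 4*8 = 110
E = (dQ/dP)(P/Q) = (-4)(8/110) = -16/55

-16/55


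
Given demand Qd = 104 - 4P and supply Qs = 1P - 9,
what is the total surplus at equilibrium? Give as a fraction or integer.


Find equilibrium: 104 - 4P = 1P - 9
104 + 9 = 5P
P* = 113/5 = 113/5
Q* = 1*113/5 - 9 = 68/5
Inverse demand: P = 26 - Q/4, so P_max = 26
Inverse supply: P = 9 + Q/1, so P_min = 9
CS = (1/2) * 68/5 * (26 - 113/5) = 578/25
PS = (1/2) * 68/5 * (113/5 - 9) = 2312/25
TS = CS + PS = 578/25 + 2312/25 = 578/5

578/5


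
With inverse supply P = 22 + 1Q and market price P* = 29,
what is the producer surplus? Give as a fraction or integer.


Minimum supply price (at Q=0): P_min = 22
Quantity supplied at P* = 29:
Q* = (29 - 22)/1 = 7
PS = (1/2) * Q* * (P* - P_min)
PS = (1/2) * 7 * (29 - 22)
PS = (1/2) * 7 * 7 = 49/2

49/2


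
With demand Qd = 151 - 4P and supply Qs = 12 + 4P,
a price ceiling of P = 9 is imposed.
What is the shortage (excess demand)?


At P = 9:
Qd = 151 - 4*9 = 115
Qs = 12 + 4*9 = 48
Shortage = Qd - Qs = 115 - 48 = 67

67


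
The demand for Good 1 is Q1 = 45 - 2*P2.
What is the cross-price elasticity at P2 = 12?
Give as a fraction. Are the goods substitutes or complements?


dQ1/dP2 = -2
At P2 = 12: Q1 = 45 - 2*12 = 21
Exy = (dQ1/dP2)(P2/Q1) = -2 * 12 / 21 = -8/7
Since Exy < 0, the goods are complements.

-8/7 (complements)


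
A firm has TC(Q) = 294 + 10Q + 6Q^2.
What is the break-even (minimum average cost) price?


AC(Q) = 294/Q + 10 + 6Q
To minimize: dAC/dQ = -294/Q^2 + 6 = 0
Q^2 = 294/6 = 49
Q* = 7
Min AC = 294/7 + 10 + 6*7
Min AC = 42 + 10 + 42 = 94

94


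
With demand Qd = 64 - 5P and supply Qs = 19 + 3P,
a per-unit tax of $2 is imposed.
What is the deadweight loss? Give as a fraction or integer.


Pre-tax equilibrium quantity: Q* = 287/8
Post-tax equilibrium quantity: Q_tax = 257/8
Reduction in quantity: Q* - Q_tax = 15/4
DWL = (1/2) * tax * (Q* - Q_tax)
DWL = (1/2) * 2 * 15/4 = 15/4

15/4


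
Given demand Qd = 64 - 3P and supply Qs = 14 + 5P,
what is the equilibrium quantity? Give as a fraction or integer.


First find equilibrium price:
64 - 3P = 14 + 5P
P* = 50/8 = 25/4
Then substitute into demand:
Q* = 64 - 3 * 25/4 = 181/4

181/4


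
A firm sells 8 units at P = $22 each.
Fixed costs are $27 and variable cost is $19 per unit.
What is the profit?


Total Revenue = P * Q = 22 * 8 = $176
Total Cost = FC + VC*Q = 27 + 19*8 = $179
Profit = TR - TC = 176 - 179 = $-3

$-3


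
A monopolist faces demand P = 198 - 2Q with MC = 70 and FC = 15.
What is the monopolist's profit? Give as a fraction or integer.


MR = MC: 198 - 4Q = 70
Q* = 32
P* = 198 - 2*32 = 134
Profit = (P* - MC)*Q* - FC
= (134 - 70)*32 - 15
= 64*32 - 15
= 2048 - 15 = 2033

2033


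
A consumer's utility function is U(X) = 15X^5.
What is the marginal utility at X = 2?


MU = dU/dX = 15*5*X^(5-1)
MU = 75*X^4
At X = 2:
MU = 75 * 2^4
MU = 75 * 16 = 1200

1200


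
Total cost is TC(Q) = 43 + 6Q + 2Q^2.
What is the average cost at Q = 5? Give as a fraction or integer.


TC(5) = 43 + 6*5 + 2*5^2
TC(5) = 43 + 30 + 50 = 123
AC = TC/Q = 123/5 = 123/5

123/5


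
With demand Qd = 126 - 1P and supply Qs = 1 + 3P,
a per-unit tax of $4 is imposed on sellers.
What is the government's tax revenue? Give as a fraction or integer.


With tax on sellers, new supply: Qs' = 1 + 3(P - 4)
= 3P - 11
New equilibrium quantity:
Q_new = 367/4
Tax revenue = tax * Q_new = 4 * 367/4 = 367

367


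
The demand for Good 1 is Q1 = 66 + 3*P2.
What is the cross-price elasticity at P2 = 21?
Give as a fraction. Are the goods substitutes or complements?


dQ1/dP2 = 3
At P2 = 21: Q1 = 66 + 3*21 = 129
Exy = (dQ1/dP2)(P2/Q1) = 3 * 21 / 129 = 21/43
Since Exy > 0, the goods are substitutes.

21/43 (substitutes)


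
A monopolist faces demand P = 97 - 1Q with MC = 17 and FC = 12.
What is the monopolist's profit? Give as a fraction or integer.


MR = MC: 97 - 2Q = 17
Q* = 40
P* = 97 - 1*40 = 57
Profit = (P* - MC)*Q* - FC
= (57 - 17)*40 - 12
= 40*40 - 12
= 1600 - 12 = 1588

1588


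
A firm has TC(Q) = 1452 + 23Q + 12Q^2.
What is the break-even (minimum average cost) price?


AC(Q) = 1452/Q + 23 + 12Q
To minimize: dAC/dQ = -1452/Q^2 + 12 = 0
Q^2 = 1452/12 = 121
Q* = 11
Min AC = 1452/11 + 23 + 12*11
Min AC = 132 + 23 + 132 = 287

287


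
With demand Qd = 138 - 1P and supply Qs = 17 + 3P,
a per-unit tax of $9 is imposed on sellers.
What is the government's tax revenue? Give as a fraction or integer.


With tax on sellers, new supply: Qs' = 17 + 3(P - 9)
= 3P - 10
New equilibrium quantity:
Q_new = 101
Tax revenue = tax * Q_new = 9 * 101 = 909

909
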